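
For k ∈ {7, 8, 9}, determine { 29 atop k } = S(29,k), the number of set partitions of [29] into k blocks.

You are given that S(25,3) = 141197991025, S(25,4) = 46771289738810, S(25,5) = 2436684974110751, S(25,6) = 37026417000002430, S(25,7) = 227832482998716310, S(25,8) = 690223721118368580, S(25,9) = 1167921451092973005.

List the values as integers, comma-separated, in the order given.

588469772213874823272, 3224318613979279184316, 9452962848327254398506

[26] T[26,4]:4*46771289738810+141197991025=187226356946265 · T[26,5]:5*2436684974110751+46771289738810=12230196160292565 · T[26,6]:6*37026417000002430+2436684974110751=224595186974125331 · T[26,7]:7*227832482998716310+37026417000002430=1631853797991016600 · T[26,8]:8*690223721118368580+227832482998716310=5749622251945664950 · T[26,9]:9*1167921451092973005+690223721118368580=11201516780955125625
[27] T[27,5]:5*12230196160292565+187226356946265=61338207158409090 · T[27,6]:6*224595186974125331+12230196160292565=1359801318005044551 · T[27,7]:7*1631853797991016600+224595186974125331=11647571772911241531 · T[27,8]:8*5749622251945664950+1631853797991016600=47628831813556336200 · T[27,9]:9*11201516780955125625+5749622251945664950=106563273280541795575
[28] T[28,6]:6*1359801318005044551+61338207158409090=8220146115188676396 · T[28,7]:7*11647571772911241531+1359801318005044551=82892803728383735268 · T[28,8]:8*47628831813556336200+11647571772911241531=392678226281361931131 · T[28,9]:9*106563273280541795575+47628831813556336200=1006698291338432496375
[29] T[29,7]:7*82892803728383735268+8220146115188676396=588469772213874823272 · T[29,8]:8*392678226281361931131+82892803728383735268=3224318613979279184316 · T[29,9]:9*1006698291338432496375+392678226281361931131=9452962848327254398506
Read S(29,7) = 588469772213874823272, S(29,8) = 3224318613979279184316, S(29,9) = 9452962848327254398506.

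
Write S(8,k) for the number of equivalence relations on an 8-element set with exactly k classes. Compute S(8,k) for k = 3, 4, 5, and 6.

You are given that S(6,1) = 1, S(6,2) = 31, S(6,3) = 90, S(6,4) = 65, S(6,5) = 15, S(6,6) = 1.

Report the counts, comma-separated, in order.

966, 1701, 1050, 266

@7  (7,2):31·2+1→63, (7,3):90·3+31→301, (7,4):65·4+90→350, (7,5):15·5+65→140, (7,6):1·6+15→21
@8  (8,3):301·3+63→966, (8,4):350·4+301→1701, (8,5):140·5+350→1050, (8,6):21·6+140→266
Read S(8,3) = 966, S(8,4) = 1701, S(8,5) = 1050, S(8,6) = 266.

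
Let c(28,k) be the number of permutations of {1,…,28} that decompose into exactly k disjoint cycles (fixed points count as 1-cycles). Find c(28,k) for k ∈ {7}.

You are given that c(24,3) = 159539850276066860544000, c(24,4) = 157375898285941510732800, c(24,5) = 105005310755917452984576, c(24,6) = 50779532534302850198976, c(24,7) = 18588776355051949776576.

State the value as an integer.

@25  (25,4):157375898285941510732800·24+159539850276066860544000→3936561409138663118131200, (25,5):105005310755917452984576·24+157375898285941510732800→2677503356427960382362624, (25,6):50779532534302850198976·24+105005310755917452984576→1323714091579185857760000, (25,7):18588776355051949776576·24+50779532534302850198976→496910165055549644836800
@26  (26,5):2677503356427960382362624·25+3936561409138663118131200→70874145319837672677196800, (26,6):1323714091579185857760000·25+2677503356427960382362624→35770355645907606826362624, (26,7):496910165055549644836800·25+1323714091579185857760000→13746468217967926978680000
@27  (27,6):35770355645907606826362624·26+70874145319837672677196800→1000903392113435450162625024, (27,7):13746468217967926978680000·26+35770355645907606826362624→393178529313073708272042624
@28  (28,7):393178529313073708272042624·27+1000903392113435450162625024→11616723683566425573507775872
Read c(28,7) = 11616723683566425573507775872.

11616723683566425573507775872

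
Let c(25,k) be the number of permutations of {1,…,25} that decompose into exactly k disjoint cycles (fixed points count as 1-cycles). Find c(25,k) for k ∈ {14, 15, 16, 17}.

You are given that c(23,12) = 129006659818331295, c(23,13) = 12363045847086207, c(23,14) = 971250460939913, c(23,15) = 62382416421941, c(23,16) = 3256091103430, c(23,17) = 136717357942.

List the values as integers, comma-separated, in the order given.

1246200069070215000, 92446911376173550, 5700586321864500, 290886679867135

i=24: T(24,13)=129006659818331295+23·12363045847086207=413356714301314056 | T(24,14)=12363045847086207+23·971250460939913=34701806448704206 | T(24,15)=971250460939913+23·62382416421941=2406046038644556 | T(24,16)=62382416421941+23·3256091103430=137272511800831 | T(24,17)=3256091103430+23·136717357942=6400590336096
i=25: T(25,14)=413356714301314056+24·34701806448704206=1246200069070215000 | T(25,15)=34701806448704206+24·2406046038644556=92446911376173550 | T(25,16)=2406046038644556+24·137272511800831=5700586321864500 | T(25,17)=137272511800831+24·6400590336096=290886679867135
Read c(25,14) = 1246200069070215000, c(25,15) = 92446911376173550, c(25,16) = 5700586321864500, c(25,17) = 290886679867135.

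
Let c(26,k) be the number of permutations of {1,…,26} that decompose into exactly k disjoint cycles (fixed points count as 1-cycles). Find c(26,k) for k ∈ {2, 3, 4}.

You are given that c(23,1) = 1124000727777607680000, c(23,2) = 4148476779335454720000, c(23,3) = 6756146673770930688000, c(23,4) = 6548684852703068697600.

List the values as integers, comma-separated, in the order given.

59190128811701203599360000, 100480171548351161548800000, 102339530601744675672576000

row 24: T[24][1]=23·1124000727777607680000+0=25852016738884976640000  T[24][2]=23·4148476779335454720000+1124000727777607680000=96538966652493066240000  T[24][3]=23·6756146673770930688000+4148476779335454720000=159539850276066860544000  T[24][4]=23·6548684852703068697600+6756146673770930688000=157375898285941510732800
row 25: T[25][1]=24·25852016738884976640000+0=620448401733239439360000  T[25][2]=24·96538966652493066240000+25852016738884976640000=2342787216398718566400000  T[25][3]=24·159539850276066860544000+96538966652493066240000=3925495373278097719296000  T[25][4]=24·157375898285941510732800+159539850276066860544000=3936561409138663118131200
row 26: T[26][2]=25·2342787216398718566400000+620448401733239439360000=59190128811701203599360000  T[26][3]=25·3925495373278097719296000+2342787216398718566400000=100480171548351161548800000  T[26][4]=25·3936561409138663118131200+3925495373278097719296000=102339530601744675672576000
Read c(26,2) = 59190128811701203599360000, c(26,3) = 100480171548351161548800000, c(26,4) = 102339530601744675672576000.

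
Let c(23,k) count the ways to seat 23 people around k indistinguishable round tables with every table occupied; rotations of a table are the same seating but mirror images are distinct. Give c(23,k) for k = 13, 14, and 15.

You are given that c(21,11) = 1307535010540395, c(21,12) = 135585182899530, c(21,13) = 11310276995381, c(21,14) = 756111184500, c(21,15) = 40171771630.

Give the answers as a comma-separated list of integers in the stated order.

@22  (22,12):135585182899530·21+1307535010540395→4154823851430525, (22,13):11310276995381·21+135585182899530→373100999802531, (22,14):756111184500·21+11310276995381→27188611869881, (22,15):40171771630·21+756111184500→1599718388730
@23  (23,13):373100999802531·22+4154823851430525→12363045847086207, (23,14):27188611869881·22+373100999802531→971250460939913, (23,15):1599718388730·22+27188611869881→62382416421941
Read c(23,13) = 12363045847086207, c(23,14) = 971250460939913, c(23,15) = 62382416421941.

12363045847086207, 971250460939913, 62382416421941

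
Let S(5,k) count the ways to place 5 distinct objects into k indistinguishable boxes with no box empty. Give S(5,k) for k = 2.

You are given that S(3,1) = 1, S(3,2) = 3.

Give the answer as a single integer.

15

r4: T_4,1=1×1+0=1; T_4,2=2×3+1=7
r5: T_5,2=2×7+1=15
Read S(5,2) = 15.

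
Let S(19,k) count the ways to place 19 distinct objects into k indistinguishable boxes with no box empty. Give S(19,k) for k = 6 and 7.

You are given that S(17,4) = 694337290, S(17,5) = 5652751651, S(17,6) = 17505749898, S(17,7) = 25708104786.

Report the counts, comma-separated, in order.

row 18: T[18][5]=5·5652751651+694337290=28958095545  T[18][6]=6·17505749898+5652751651=110687251039  T[18][7]=7·25708104786+17505749898=197462483400
row 19: T[19][6]=6·110687251039+28958095545=693081601779  T[19][7]=7·197462483400+110687251039=1492924634839
Read S(19,6) = 693081601779, S(19,7) = 1492924634839.

693081601779, 1492924634839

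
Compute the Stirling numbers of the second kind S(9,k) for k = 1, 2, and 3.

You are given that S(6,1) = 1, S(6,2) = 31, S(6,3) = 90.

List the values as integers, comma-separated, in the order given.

row 7: T[7][1]=1·1+0=1  T[7][2]=2·31+1=63  T[7][3]=3·90+31=301
row 8: T[8][1]=1·1+0=1  T[8][2]=2·63+1=127  T[8][3]=3·301+63=966
row 9: T[9][1]=1·1+0=1  T[9][2]=2·127+1=255  T[9][3]=3·966+127=3025
Read S(9,1) = 1, S(9,2) = 255, S(9,3) = 3025.

1, 255, 3025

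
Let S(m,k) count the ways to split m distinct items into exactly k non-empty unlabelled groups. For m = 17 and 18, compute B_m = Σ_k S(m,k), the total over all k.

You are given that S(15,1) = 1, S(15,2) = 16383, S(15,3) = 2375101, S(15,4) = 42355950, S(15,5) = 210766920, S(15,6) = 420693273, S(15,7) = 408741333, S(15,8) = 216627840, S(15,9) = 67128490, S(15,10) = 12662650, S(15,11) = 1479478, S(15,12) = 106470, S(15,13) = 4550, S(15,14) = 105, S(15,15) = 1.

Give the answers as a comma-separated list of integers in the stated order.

82864869804, 682076806159

r16: T_16,1=1×1+0=1; T_16,2=2×16383+1=32767; T_16,3=3×2375101+16383=7141686; T_16,4=4×42355950+2375101=171798901; T_16,5=5×210766920+42355950=1096190550; T_16,6=6×420693273+210766920=2734926558; T_16,7=7×408741333+420693273=3281882604; T_16,8=8×216627840+408741333=2141764053; T_16,9=9×67128490+216627840=820784250; T_16,10=10×12662650+67128490=193754990; T_16,11=11×1479478+12662650=28936908; T_16,12=12×106470+1479478=2757118; T_16,13=13×4550+106470=165620; T_16,14=14×105+4550=6020; T_16,15=15×1+105=120; T_16,16=16×0+1=1
r17: T_17,1=1×1+0=1; T_17,2=2×32767+1=65535; T_17,3=3×7141686+32767=21457825; T_17,4=4×171798901+7141686=694337290; T_17,5=5×1096190550+171798901=5652751651; T_17,6=6×2734926558+1096190550=17505749898; T_17,7=7×3281882604+2734926558=25708104786; T_17,8=8×2141764053+3281882604=20415995028; T_17,9=9×820784250+2141764053=9528822303; T_17,10=10×193754990+820784250=2758334150; T_17,11=11×28936908+193754990=512060978; T_17,12=12×2757118+28936908=62022324; T_17,13=13×165620+2757118=4910178; T_17,14=14×6020+165620=249900; T_17,15=15×120+6020=7820; T_17,16=16×1+120=136; T_17,17=17×0+1=1
r18: T_18,1=1×1+0=1; T_18,2=2×65535+1=131071; T_18,3=3×21457825+65535=64439010; T_18,4=4×694337290+21457825=2798806985; T_18,5=5×5652751651+694337290=28958095545; T_18,6=6×17505749898+5652751651=110687251039; T_18,7=7×25708104786+17505749898=197462483400; T_18,8=8×20415995028+25708104786=189036065010; T_18,9=9×9528822303+20415995028=106175395755; T_18,10=10×2758334150+9528822303=37112163803; T_18,11=11×512060978+2758334150=8391004908; T_18,12=12×62022324+512060978=1256328866; T_18,13=13×4910178+62022324=125854638; T_18,14=14×249900+4910178=8408778; T_18,15=15×7820+249900=367200; T_18,16=16×136+7820=9996; T_18,17=17×1+136=153; T_18,18=18×0+1=1
B_17 = ΣS(17,k) = 1+65535+21457825+694337290+5652751651+17505749898+25708104786+20415995028+9528822303+2758334150+512060978+62022324+4910178+249900+7820+136+1 = 82864869804
B_18 = ΣS(18,k) = 1+131071+64439010+2798806985+28958095545+110687251039+197462483400+189036065010+106175395755+37112163803+8391004908+1256328866+125854638+8408778+367200+9996+153+1 = 682076806159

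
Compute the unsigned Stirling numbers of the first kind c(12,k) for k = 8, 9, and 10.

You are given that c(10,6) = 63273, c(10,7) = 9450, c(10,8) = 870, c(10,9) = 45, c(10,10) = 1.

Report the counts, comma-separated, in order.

row 11: T[11][7]=10·9450+63273=157773  T[11][8]=10·870+9450=18150  T[11][9]=10·45+870=1320  T[11][10]=10·1+45=55
row 12: T[12][8]=11·18150+157773=357423  T[12][9]=11·1320+18150=32670  T[12][10]=11·55+1320=1925
Read c(12,8) = 357423, c(12,9) = 32670, c(12,10) = 1925.

357423, 32670, 1925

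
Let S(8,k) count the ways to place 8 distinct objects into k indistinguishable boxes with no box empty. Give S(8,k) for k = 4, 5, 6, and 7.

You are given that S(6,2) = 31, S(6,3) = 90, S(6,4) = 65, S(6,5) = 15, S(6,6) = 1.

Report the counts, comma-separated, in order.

1701, 1050, 266, 28

@7  (7,3):90·3+31→301, (7,4):65·4+90→350, (7,5):15·5+65→140, (7,6):1·6+15→21, (7,7):0·7+1→1
@8  (8,4):350·4+301→1701, (8,5):140·5+350→1050, (8,6):21·6+140→266, (8,7):1·7+21→28
Read S(8,4) = 1701, S(8,5) = 1050, S(8,6) = 266, S(8,7) = 28.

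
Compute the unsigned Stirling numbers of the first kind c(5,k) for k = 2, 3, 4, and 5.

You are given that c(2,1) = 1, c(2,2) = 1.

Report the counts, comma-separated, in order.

50, 35, 10, 1

i=3: T(3,1)=0+2·1=2 | T(3,2)=1+2·1=3 | T(3,3)=1+2·0=1
i=4: T(4,1)=0+3·2=6 | T(4,2)=2+3·3=11 | T(4,3)=3+3·1=6 | T(4,4)=1+3·0=1
i=5: T(5,2)=6+4·11=50 | T(5,3)=11+4·6=35 | T(5,4)=6+4·1=10 | T(5,5)=1+4·0=1
Read c(5,2) = 50, c(5,3) = 35, c(5,4) = 10, c(5,5) = 1.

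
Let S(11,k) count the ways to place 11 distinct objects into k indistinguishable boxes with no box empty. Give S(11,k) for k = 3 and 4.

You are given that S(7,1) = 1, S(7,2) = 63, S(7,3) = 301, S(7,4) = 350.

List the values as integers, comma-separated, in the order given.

28501, 145750

[8] T[8,1]:1*1+0=1 · T[8,2]:2*63+1=127 · T[8,3]:3*301+63=966 · T[8,4]:4*350+301=1701
[9] T[9,1]:1*1+0=1 · T[9,2]:2*127+1=255 · T[9,3]:3*966+127=3025 · T[9,4]:4*1701+966=7770
[10] T[10,2]:2*255+1=511 · T[10,3]:3*3025+255=9330 · T[10,4]:4*7770+3025=34105
[11] T[11,3]:3*9330+511=28501 · T[11,4]:4*34105+9330=145750
Read S(11,3) = 28501, S(11,4) = 145750.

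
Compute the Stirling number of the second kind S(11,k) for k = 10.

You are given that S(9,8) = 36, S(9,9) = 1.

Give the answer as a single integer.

55

row 10: T[10][9]=9·1+36=45  T[10][10]=10·0+1=1
row 11: T[11][10]=10·1+45=55
Read S(11,10) = 55.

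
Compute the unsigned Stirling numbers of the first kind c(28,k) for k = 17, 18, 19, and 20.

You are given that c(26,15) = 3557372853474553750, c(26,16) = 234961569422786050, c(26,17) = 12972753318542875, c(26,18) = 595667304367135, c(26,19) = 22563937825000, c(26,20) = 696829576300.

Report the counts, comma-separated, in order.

@27  (27,16):234961569422786050·26+3557372853474553750→9666373658466991050, (27,17):12972753318542875·26+234961569422786050→572253155704900800, (27,18):595667304367135·26+12972753318542875→28460103232088385, (27,19):22563937825000·26+595667304367135→1182329687817135, (27,20):696829576300·26+22563937825000→40681506808800
@28  (28,17):572253155704900800·27+9666373658466991050→25117208862499312650, (28,18):28460103232088385·27+572253155704900800→1340675942971287195, (28,19):1182329687817135·27+28460103232088385→60383004803151030, (28,20):40681506808800·27+1182329687817135→2280730371654735
Read c(28,17) = 25117208862499312650, c(28,18) = 1340675942971287195, c(28,19) = 60383004803151030, c(28,20) = 2280730371654735.

25117208862499312650, 1340675942971287195, 60383004803151030, 2280730371654735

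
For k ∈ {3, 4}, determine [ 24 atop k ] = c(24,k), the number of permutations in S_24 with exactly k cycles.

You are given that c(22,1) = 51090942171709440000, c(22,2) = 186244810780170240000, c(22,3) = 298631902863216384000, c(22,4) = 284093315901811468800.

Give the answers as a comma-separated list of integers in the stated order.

159539850276066860544000, 157375898285941510732800

@23  (23,2):186244810780170240000·22+51090942171709440000→4148476779335454720000, (23,3):298631902863216384000·22+186244810780170240000→6756146673770930688000, (23,4):284093315901811468800·22+298631902863216384000→6548684852703068697600
@24  (24,3):6756146673770930688000·23+4148476779335454720000→159539850276066860544000, (24,4):6548684852703068697600·23+6756146673770930688000→157375898285941510732800
Read c(24,3) = 159539850276066860544000, c(24,4) = 157375898285941510732800.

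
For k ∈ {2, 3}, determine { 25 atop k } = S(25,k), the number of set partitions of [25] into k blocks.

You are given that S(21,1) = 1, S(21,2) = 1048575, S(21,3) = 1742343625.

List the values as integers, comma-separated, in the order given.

@22  (22,1):1·1+0→1, (22,2):1048575·2+1→2097151, (22,3):1742343625·3+1048575→5228079450
@23  (23,1):1·1+0→1, (23,2):2097151·2+1→4194303, (23,3):5228079450·3+2097151→15686335501
@24  (24,1):1·1+0→1, (24,2):4194303·2+1→8388607, (24,3):15686335501·3+4194303→47063200806
@25  (25,2):8388607·2+1→16777215, (25,3):47063200806·3+8388607→141197991025
Read S(25,2) = 16777215, S(25,3) = 141197991025.

16777215, 141197991025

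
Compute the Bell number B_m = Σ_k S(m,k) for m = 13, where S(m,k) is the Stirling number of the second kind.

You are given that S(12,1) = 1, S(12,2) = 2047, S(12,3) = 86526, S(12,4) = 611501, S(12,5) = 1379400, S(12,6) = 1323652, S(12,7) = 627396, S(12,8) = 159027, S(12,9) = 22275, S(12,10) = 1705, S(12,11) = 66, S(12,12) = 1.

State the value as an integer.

27644437

[13] T[13,1]:1*1+0=1 · T[13,2]:2*2047+1=4095 · T[13,3]:3*86526+2047=261625 · T[13,4]:4*611501+86526=2532530 · T[13,5]:5*1379400+611501=7508501 · T[13,6]:6*1323652+1379400=9321312 · T[13,7]:7*627396+1323652=5715424 · T[13,8]:8*159027+627396=1899612 · T[13,9]:9*22275+159027=359502 · T[13,10]:10*1705+22275=39325 · T[13,11]:11*66+1705=2431 · T[13,12]:12*1+66=78 · T[13,13]:13*0+1=1
B_13 = ΣS(13,k) = 1+4095+261625+2532530+7508501+9321312+5715424+1899612+359502+39325+2431+78+1 = 27644437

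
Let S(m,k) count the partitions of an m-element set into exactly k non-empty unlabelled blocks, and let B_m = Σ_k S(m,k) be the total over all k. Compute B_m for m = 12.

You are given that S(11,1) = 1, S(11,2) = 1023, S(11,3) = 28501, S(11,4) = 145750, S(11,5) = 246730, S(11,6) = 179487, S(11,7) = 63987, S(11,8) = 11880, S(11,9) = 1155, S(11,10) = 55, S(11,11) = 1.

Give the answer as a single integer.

row 12: T[12][1]=1·1+0=1  T[12][2]=2·1023+1=2047  T[12][3]=3·28501+1023=86526  T[12][4]=4·145750+28501=611501  T[12][5]=5·246730+145750=1379400  T[12][6]=6·179487+246730=1323652  T[12][7]=7·63987+179487=627396  T[12][8]=8·11880+63987=159027  T[12][9]=9·1155+11880=22275  T[12][10]=10·55+1155=1705  T[12][11]=11·1+55=66  T[12][12]=12·0+1=1
B_12 = ΣS(12,k) = 1+2047+86526+611501+1379400+1323652+627396+159027+22275+1705+66+1 = 4213597

4213597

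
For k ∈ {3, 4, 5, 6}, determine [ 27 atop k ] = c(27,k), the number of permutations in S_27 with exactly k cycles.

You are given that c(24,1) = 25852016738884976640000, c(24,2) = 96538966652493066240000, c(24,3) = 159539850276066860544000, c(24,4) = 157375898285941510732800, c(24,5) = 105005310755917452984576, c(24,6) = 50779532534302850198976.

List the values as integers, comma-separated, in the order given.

row 25: T[25][1]=24·25852016738884976640000+0=620448401733239439360000  T[25][2]=24·96538966652493066240000+25852016738884976640000=2342787216398718566400000  T[25][3]=24·159539850276066860544000+96538966652493066240000=3925495373278097719296000  T[25][4]=24·157375898285941510732800+159539850276066860544000=3936561409138663118131200  T[25][5]=24·105005310755917452984576+157375898285941510732800=2677503356427960382362624  T[25][6]=24·50779532534302850198976+105005310755917452984576=1323714091579185857760000
row 26: T[26][2]=25·2342787216398718566400000+620448401733239439360000=59190128811701203599360000  T[26][3]=25·3925495373278097719296000+2342787216398718566400000=100480171548351161548800000  T[26][4]=25·3936561409138663118131200+3925495373278097719296000=102339530601744675672576000  T[26][5]=25·2677503356427960382362624+3936561409138663118131200=70874145319837672677196800  T[26][6]=25·1323714091579185857760000+2677503356427960382362624=35770355645907606826362624
row 27: T[27][3]=26·100480171548351161548800000+59190128811701203599360000=2671674589068831403868160000  T[27][4]=26·102339530601744675672576000+100480171548351161548800000=2761307967193712729035776000  T[27][5]=26·70874145319837672677196800+102339530601744675672576000=1945067308917524165279692800  T[27][6]=26·35770355645907606826362624+70874145319837672677196800=1000903392113435450162625024
Read c(27,3) = 2671674589068831403868160000, c(27,4) = 2761307967193712729035776000, c(27,5) = 1945067308917524165279692800, c(27,6) = 1000903392113435450162625024.

2671674589068831403868160000, 2761307967193712729035776000, 1945067308917524165279692800, 1000903392113435450162625024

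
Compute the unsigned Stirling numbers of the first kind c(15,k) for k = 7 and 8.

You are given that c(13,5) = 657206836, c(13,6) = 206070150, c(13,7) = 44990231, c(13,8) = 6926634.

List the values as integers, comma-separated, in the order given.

14409322928, 2681453775

row 14: T[14][6]=13·206070150+657206836=3336118786  T[14][7]=13·44990231+206070150=790943153  T[14][8]=13·6926634+44990231=135036473
row 15: T[15][7]=14·790943153+3336118786=14409322928  T[15][8]=14·135036473+790943153=2681453775
Read c(15,7) = 14409322928, c(15,8) = 2681453775.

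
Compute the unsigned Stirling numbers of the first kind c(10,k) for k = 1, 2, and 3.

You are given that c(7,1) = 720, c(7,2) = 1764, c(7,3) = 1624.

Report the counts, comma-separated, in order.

362880, 1026576, 1172700

i=8: T(8,1)=0+7·720=5040 | T(8,2)=720+7·1764=13068 | T(8,3)=1764+7·1624=13132
i=9: T(9,1)=0+8·5040=40320 | T(9,2)=5040+8·13068=109584 | T(9,3)=13068+8·13132=118124
i=10: T(10,1)=0+9·40320=362880 | T(10,2)=40320+9·109584=1026576 | T(10,3)=109584+9·118124=1172700
Read c(10,1) = 362880, c(10,2) = 1026576, c(10,3) = 1172700.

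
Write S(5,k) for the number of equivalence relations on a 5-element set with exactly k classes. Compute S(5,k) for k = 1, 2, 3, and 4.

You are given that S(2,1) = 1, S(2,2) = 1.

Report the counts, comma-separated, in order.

1, 15, 25, 10

@3  (3,1):1·1+0→1, (3,2):1·2+1→3, (3,3):0·3+1→1
@4  (4,1):1·1+0→1, (4,2):3·2+1→7, (4,3):1·3+3→6, (4,4):0·4+1→1
@5  (5,1):1·1+0→1, (5,2):7·2+1→15, (5,3):6·3+7→25, (5,4):1·4+6→10
Read S(5,1) = 1, S(5,2) = 15, S(5,3) = 25, S(5,4) = 10.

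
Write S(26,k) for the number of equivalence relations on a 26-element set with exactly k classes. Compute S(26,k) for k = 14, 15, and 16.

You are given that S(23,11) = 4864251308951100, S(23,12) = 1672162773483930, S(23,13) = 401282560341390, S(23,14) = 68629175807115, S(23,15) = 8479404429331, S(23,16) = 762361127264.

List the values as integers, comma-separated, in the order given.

477898618396288260, 90449030191104000, 12725877242482560

[24] T[24,12]:12*1672162773483930+4864251308951100=24930204590758260 · T[24,13]:13*401282560341390+1672162773483930=6888836057922000 · T[24,14]:14*68629175807115+401282560341390=1362091021641000 · T[24,15]:15*8479404429331+68629175807115=195820242247080 · T[24,16]:16*762361127264+8479404429331=20677182465555
[25] T[25,13]:13*6888836057922000+24930204590758260=114485073343744260 · T[25,14]:14*1362091021641000+6888836057922000=25958110360896000 · T[25,15]:15*195820242247080+1362091021641000=4299394655347200 · T[25,16]:16*20677182465555+195820242247080=526655161695960
[26] T[26,14]:14*25958110360896000+114485073343744260=477898618396288260 · T[26,15]:15*4299394655347200+25958110360896000=90449030191104000 · T[26,16]:16*526655161695960+4299394655347200=12725877242482560
Read S(26,14) = 477898618396288260, S(26,15) = 90449030191104000, S(26,16) = 12725877242482560.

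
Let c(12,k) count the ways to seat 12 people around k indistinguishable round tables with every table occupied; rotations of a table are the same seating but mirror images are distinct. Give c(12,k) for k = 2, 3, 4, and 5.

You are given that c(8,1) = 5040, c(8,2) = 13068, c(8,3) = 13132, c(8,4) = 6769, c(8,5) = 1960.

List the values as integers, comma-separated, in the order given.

i=9: T(9,1)=0+8·5040=40320 | T(9,2)=5040+8·13068=109584 | T(9,3)=13068+8·13132=118124 | T(9,4)=13132+8·6769=67284 | T(9,5)=6769+8·1960=22449
i=10: T(10,1)=0+9·40320=362880 | T(10,2)=40320+9·109584=1026576 | T(10,3)=109584+9·118124=1172700 | T(10,4)=118124+9·67284=723680 | T(10,5)=67284+9·22449=269325
i=11: T(11,1)=0+10·362880=3628800 | T(11,2)=362880+10·1026576=10628640 | T(11,3)=1026576+10·1172700=12753576 | T(11,4)=1172700+10·723680=8409500 | T(11,5)=723680+10·269325=3416930
i=12: T(12,2)=3628800+11·10628640=120543840 | T(12,3)=10628640+11·12753576=150917976 | T(12,4)=12753576+11·8409500=105258076 | T(12,5)=8409500+11·3416930=45995730
Read c(12,2) = 120543840, c(12,3) = 150917976, c(12,4) = 105258076, c(12,5) = 45995730.

120543840, 150917976, 105258076, 45995730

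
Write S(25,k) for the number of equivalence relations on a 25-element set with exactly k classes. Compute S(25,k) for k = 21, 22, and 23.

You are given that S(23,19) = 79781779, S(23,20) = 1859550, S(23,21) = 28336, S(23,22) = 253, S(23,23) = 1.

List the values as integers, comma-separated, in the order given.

row 24: T[24][20]=20·1859550+79781779=116972779  T[24][21]=21·28336+1859550=2454606  T[24][22]=22·253+28336=33902  T[24][23]=23·1+253=276
row 25: T[25][21]=21·2454606+116972779=168519505  T[25][22]=22·33902+2454606=3200450  T[25][23]=23·276+33902=40250
Read S(25,21) = 168519505, S(25,22) = 3200450, S(25,23) = 40250.

168519505, 3200450, 40250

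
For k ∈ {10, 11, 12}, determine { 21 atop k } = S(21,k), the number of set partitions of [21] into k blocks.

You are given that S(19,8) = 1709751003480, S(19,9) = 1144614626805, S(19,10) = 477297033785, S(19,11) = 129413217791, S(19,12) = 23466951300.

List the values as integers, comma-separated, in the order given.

[20] T[20,9]:9*1144614626805+1709751003480=12011282644725 · T[20,10]:10*477297033785+1144614626805=5917584964655 · T[20,11]:11*129413217791+477297033785=1900842429486 · T[20,12]:12*23466951300+129413217791=411016633391
[21] T[21,10]:10*5917584964655+12011282644725=71187132291275 · T[21,11]:11*1900842429486+5917584964655=26826851689001 · T[21,12]:12*411016633391+1900842429486=6833042030178
Read S(21,10) = 71187132291275, S(21,11) = 26826851689001, S(21,12) = 6833042030178.

71187132291275, 26826851689001, 6833042030178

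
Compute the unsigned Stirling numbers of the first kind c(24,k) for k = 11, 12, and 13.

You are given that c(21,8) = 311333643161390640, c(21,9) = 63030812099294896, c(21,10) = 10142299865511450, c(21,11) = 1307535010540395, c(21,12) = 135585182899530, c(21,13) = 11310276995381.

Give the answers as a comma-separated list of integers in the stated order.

[22] T[22,9]:21*63030812099294896+311333643161390640=1634980697246583456 · T[22,10]:21*10142299865511450+63030812099294896=276019109275035346 · T[22,11]:21*1307535010540395+10142299865511450=37600535086859745 · T[22,12]:21*135585182899530+1307535010540395=4154823851430525 · T[22,13]:21*11310276995381+135585182899530=373100999802531
[23] T[23,10]:22*276019109275035346+1634980697246583456=7707401101297361068 · T[23,11]:22*37600535086859745+276019109275035346=1103230881185949736 · T[23,12]:22*4154823851430525+37600535086859745=129006659818331295 · T[23,13]:22*373100999802531+4154823851430525=12363045847086207
[24] T[24,11]:23*1103230881185949736+7707401101297361068=33081711368574204996 · T[24,12]:23*129006659818331295+1103230881185949736=4070384057007569521 · T[24,13]:23*12363045847086207+129006659818331295=413356714301314056
Read c(24,11) = 33081711368574204996, c(24,12) = 4070384057007569521, c(24,13) = 413356714301314056.

33081711368574204996, 4070384057007569521, 413356714301314056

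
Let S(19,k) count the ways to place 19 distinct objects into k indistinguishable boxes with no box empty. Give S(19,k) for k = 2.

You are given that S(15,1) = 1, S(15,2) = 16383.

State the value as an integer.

262143

row 16: T[16][1]=1·1+0=1  T[16][2]=2·16383+1=32767
row 17: T[17][1]=1·1+0=1  T[17][2]=2·32767+1=65535
row 18: T[18][1]=1·1+0=1  T[18][2]=2·65535+1=131071
row 19: T[19][2]=2·131071+1=262143
Read S(19,2) = 262143.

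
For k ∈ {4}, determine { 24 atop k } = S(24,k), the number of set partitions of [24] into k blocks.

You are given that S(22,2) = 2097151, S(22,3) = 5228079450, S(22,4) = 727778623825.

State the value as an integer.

i=23: T(23,3)=2097151+3·5228079450=15686335501 | T(23,4)=5228079450+4·727778623825=2916342574750
i=24: T(24,4)=15686335501+4·2916342574750=11681056634501
Read S(24,4) = 11681056634501.

11681056634501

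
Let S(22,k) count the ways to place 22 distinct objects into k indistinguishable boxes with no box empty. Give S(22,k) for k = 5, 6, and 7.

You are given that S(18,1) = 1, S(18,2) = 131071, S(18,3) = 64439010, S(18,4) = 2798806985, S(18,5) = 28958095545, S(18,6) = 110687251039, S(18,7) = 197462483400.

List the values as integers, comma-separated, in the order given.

i=19: T(19,2)=1+2·131071=262143 | T(19,3)=131071+3·64439010=193448101 | T(19,4)=64439010+4·2798806985=11259666950 | T(19,5)=2798806985+5·28958095545=147589284710 | T(19,6)=28958095545+6·110687251039=693081601779 | T(19,7)=110687251039+7·197462483400=1492924634839
i=20: T(20,3)=262143+3·193448101=580606446 | T(20,4)=193448101+4·11259666950=45232115901 | T(20,5)=11259666950+5·147589284710=749206090500 | T(20,6)=147589284710+6·693081601779=4306078895384 | T(20,7)=693081601779+7·1492924634839=11143554045652
i=21: T(21,4)=580606446+4·45232115901=181509070050 | T(21,5)=45232115901+5·749206090500=3791262568401 | T(21,6)=749206090500+6·4306078895384=26585679462804 | T(21,7)=4306078895384+7·11143554045652=82310957214948
i=22: T(22,5)=181509070050+5·3791262568401=19137821912055 | T(22,6)=3791262568401+6·26585679462804=163305339345225 | T(22,7)=26585679462804+7·82310957214948=602762379967440
Read S(22,5) = 19137821912055, S(22,6) = 163305339345225, S(22,7) = 602762379967440.

19137821912055, 163305339345225, 602762379967440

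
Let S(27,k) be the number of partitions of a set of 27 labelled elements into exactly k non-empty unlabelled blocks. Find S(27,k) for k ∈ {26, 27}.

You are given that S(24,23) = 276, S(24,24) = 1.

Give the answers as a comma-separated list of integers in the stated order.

351, 1

row 25: T[25][24]=24·1+276=300  T[25][25]=25·0+1=1
row 26: T[26][25]=25·1+300=325  T[26][26]=26·0+1=1
row 27: T[27][26]=26·1+325=351  T[27][27]=27·0+1=1
Read S(27,26) = 351, S(27,27) = 1.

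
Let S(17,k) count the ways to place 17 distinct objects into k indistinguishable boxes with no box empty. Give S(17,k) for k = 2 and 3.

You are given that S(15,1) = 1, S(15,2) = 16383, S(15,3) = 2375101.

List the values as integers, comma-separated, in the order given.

65535, 21457825

i=16: T(16,1)=0+1·1=1 | T(16,2)=1+2·16383=32767 | T(16,3)=16383+3·2375101=7141686
i=17: T(17,2)=1+2·32767=65535 | T(17,3)=32767+3·7141686=21457825
Read S(17,2) = 65535, S(17,3) = 21457825.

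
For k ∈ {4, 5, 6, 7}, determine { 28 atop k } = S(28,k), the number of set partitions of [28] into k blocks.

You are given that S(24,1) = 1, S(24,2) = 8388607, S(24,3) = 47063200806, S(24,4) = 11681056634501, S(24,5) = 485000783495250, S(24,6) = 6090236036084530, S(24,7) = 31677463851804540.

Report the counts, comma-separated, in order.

2998587019946701, 307440364830580800, 8220146115188676396, 82892803728383735268

@25  (25,1):1·1+0→1, (25,2):8388607·2+1→16777215, (25,3):47063200806·3+8388607→141197991025, (25,4):11681056634501·4+47063200806→46771289738810, (25,5):485000783495250·5+11681056634501→2436684974110751, (25,6):6090236036084530·6+485000783495250→37026417000002430, (25,7):31677463851804540·7+6090236036084530→227832482998716310
@26  (26,2):16777215·2+1→33554431, (26,3):141197991025·3+16777215→423610750290, (26,4):46771289738810·4+141197991025→187226356946265, (26,5):2436684974110751·5+46771289738810→12230196160292565, (26,6):37026417000002430·6+2436684974110751→224595186974125331, (26,7):227832482998716310·7+37026417000002430→1631853797991016600
@27  (27,3):423610750290·3+33554431→1270865805301, (27,4):187226356946265·4+423610750290→749329038535350, (27,5):12230196160292565·5+187226356946265→61338207158409090, (27,6):224595186974125331·6+12230196160292565→1359801318005044551, (27,7):1631853797991016600·7+224595186974125331→11647571772911241531
@28  (28,4):749329038535350·4+1270865805301→2998587019946701, (28,5):61338207158409090·5+749329038535350→307440364830580800, (28,6):1359801318005044551·6+61338207158409090→8220146115188676396, (28,7):11647571772911241531·7+1359801318005044551→82892803728383735268
Read S(28,4) = 2998587019946701, S(28,5) = 307440364830580800, S(28,6) = 8220146115188676396, S(28,7) = 82892803728383735268.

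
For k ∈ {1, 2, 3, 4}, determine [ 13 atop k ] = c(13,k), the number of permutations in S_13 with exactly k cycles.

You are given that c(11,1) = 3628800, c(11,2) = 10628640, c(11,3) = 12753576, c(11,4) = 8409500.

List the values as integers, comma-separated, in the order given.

[12] T[12,1]:11*3628800+0=39916800 · T[12,2]:11*10628640+3628800=120543840 · T[12,3]:11*12753576+10628640=150917976 · T[12,4]:11*8409500+12753576=105258076
[13] T[13,1]:12*39916800+0=479001600 · T[13,2]:12*120543840+39916800=1486442880 · T[13,3]:12*150917976+120543840=1931559552 · T[13,4]:12*105258076+150917976=1414014888
Read c(13,1) = 479001600, c(13,2) = 1486442880, c(13,3) = 1931559552, c(13,4) = 1414014888.

479001600, 1486442880, 1931559552, 1414014888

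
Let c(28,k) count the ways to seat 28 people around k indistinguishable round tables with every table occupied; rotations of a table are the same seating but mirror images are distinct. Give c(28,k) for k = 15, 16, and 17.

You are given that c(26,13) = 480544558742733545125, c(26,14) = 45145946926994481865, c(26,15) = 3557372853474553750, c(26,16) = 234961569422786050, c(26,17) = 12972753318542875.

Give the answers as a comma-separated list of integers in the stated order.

i=27: T(27,14)=480544558742733545125+26·45145946926994481865=1654339178844590073615 | T(27,15)=45145946926994481865+26·3557372853474553750=137637641117332879365 | T(27,16)=3557372853474553750+26·234961569422786050=9666373658466991050 | T(27,17)=234961569422786050+26·12972753318542875=572253155704900800
i=28: T(28,15)=1654339178844590073615+27·137637641117332879365=5370555489012577816470 | T(28,16)=137637641117332879365+27·9666373658466991050=398629729895941637715 | T(28,17)=9666373658466991050+27·572253155704900800=25117208862499312650
Read c(28,15) = 5370555489012577816470, c(28,16) = 398629729895941637715, c(28,17) = 25117208862499312650.

5370555489012577816470, 398629729895941637715, 25117208862499312650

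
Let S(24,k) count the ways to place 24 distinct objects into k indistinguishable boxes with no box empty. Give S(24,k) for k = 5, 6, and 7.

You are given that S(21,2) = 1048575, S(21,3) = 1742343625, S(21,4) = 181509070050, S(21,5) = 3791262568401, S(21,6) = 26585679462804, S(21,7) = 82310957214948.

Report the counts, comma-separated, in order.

[22] T[22,3]:3*1742343625+1048575=5228079450 · T[22,4]:4*181509070050+1742343625=727778623825 · T[22,5]:5*3791262568401+181509070050=19137821912055 · T[22,6]:6*26585679462804+3791262568401=163305339345225 · T[22,7]:7*82310957214948+26585679462804=602762379967440
[23] T[23,4]:4*727778623825+5228079450=2916342574750 · T[23,5]:5*19137821912055+727778623825=96416888184100 · T[23,6]:6*163305339345225+19137821912055=998969857983405 · T[23,7]:7*602762379967440+163305339345225=4382641999117305
[24] T[24,5]:5*96416888184100+2916342574750=485000783495250 · T[24,6]:6*998969857983405+96416888184100=6090236036084530 · T[24,7]:7*4382641999117305+998969857983405=31677463851804540
Read S(24,5) = 485000783495250, S(24,6) = 6090236036084530, S(24,7) = 31677463851804540.

485000783495250, 6090236036084530, 31677463851804540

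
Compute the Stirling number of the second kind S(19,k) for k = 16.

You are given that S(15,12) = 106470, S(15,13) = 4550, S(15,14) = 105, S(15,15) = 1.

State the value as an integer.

[16] T[16,13]:13*4550+106470=165620 · T[16,14]:14*105+4550=6020 · T[16,15]:15*1+105=120 · T[16,16]:16*0+1=1
[17] T[17,14]:14*6020+165620=249900 · T[17,15]:15*120+6020=7820 · T[17,16]:16*1+120=136
[18] T[18,15]:15*7820+249900=367200 · T[18,16]:16*136+7820=9996
[19] T[19,16]:16*9996+367200=527136
Read S(19,16) = 527136.

527136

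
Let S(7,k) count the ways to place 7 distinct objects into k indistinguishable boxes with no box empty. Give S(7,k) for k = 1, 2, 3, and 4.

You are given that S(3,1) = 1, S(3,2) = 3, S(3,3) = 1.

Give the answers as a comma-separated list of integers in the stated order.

1, 63, 301, 350

[4] T[4,1]:1*1+0=1 · T[4,2]:2*3+1=7 · T[4,3]:3*1+3=6 · T[4,4]:4*0+1=1
[5] T[5,1]:1*1+0=1 · T[5,2]:2*7+1=15 · T[5,3]:3*6+7=25 · T[5,4]:4*1+6=10
[6] T[6,1]:1*1+0=1 · T[6,2]:2*15+1=31 · T[6,3]:3*25+15=90 · T[6,4]:4*10+25=65
[7] T[7,1]:1*1+0=1 · T[7,2]:2*31+1=63 · T[7,3]:3*90+31=301 · T[7,4]:4*65+90=350
Read S(7,1) = 1, S(7,2) = 63, S(7,3) = 301, S(7,4) = 350.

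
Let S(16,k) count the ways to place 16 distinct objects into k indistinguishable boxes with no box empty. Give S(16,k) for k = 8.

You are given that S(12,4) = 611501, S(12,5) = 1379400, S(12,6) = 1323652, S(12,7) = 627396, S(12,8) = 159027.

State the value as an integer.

2141764053

i=13: T(13,5)=611501+5·1379400=7508501 | T(13,6)=1379400+6·1323652=9321312 | T(13,7)=1323652+7·627396=5715424 | T(13,8)=627396+8·159027=1899612
i=14: T(14,6)=7508501+6·9321312=63436373 | T(14,7)=9321312+7·5715424=49329280 | T(14,8)=5715424+8·1899612=20912320
i=15: T(15,7)=63436373+7·49329280=408741333 | T(15,8)=49329280+8·20912320=216627840
i=16: T(16,8)=408741333+8·216627840=2141764053
Read S(16,8) = 2141764053.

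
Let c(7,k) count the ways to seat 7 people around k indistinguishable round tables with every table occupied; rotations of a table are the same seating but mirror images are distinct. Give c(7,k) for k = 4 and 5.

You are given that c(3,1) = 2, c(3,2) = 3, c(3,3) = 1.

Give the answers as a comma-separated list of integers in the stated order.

735, 175

[4] T[4,1]:3*2+0=6 · T[4,2]:3*3+2=11 · T[4,3]:3*1+3=6 · T[4,4]:3*0+1=1
[5] T[5,2]:4*11+6=50 · T[5,3]:4*6+11=35 · T[5,4]:4*1+6=10 · T[5,5]:4*0+1=1
[6] T[6,3]:5*35+50=225 · T[6,4]:5*10+35=85 · T[6,5]:5*1+10=15
[7] T[7,4]:6*85+225=735 · T[7,5]:6*15+85=175
Read c(7,4) = 735, c(7,5) = 175.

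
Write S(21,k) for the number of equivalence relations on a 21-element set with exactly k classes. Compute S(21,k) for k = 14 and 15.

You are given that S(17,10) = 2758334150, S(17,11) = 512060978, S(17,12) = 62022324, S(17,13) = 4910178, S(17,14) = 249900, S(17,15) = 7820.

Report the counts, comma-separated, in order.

149304004500, 13087462580

r18: T_18,11=11×512060978+2758334150=8391004908; T_18,12=12×62022324+512060978=1256328866; T_18,13=13×4910178+62022324=125854638; T_18,14=14×249900+4910178=8408778; T_18,15=15×7820+249900=367200
r19: T_19,12=12×1256328866+8391004908=23466951300; T_19,13=13×125854638+1256328866=2892439160; T_19,14=14×8408778+125854638=243577530; T_19,15=15×367200+8408778=13916778
r20: T_20,13=13×2892439160+23466951300=61068660380; T_20,14=14×243577530+2892439160=6302524580; T_20,15=15×13916778+243577530=452329200
r21: T_21,14=14×6302524580+61068660380=149304004500; T_21,15=15×452329200+6302524580=13087462580
Read S(21,14) = 149304004500, S(21,15) = 13087462580.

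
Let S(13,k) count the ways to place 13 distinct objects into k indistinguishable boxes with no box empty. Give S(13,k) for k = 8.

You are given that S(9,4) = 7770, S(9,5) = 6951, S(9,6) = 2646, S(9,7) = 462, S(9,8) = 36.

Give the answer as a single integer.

[10] T[10,5]:5*6951+7770=42525 · T[10,6]:6*2646+6951=22827 · T[10,7]:7*462+2646=5880 · T[10,8]:8*36+462=750
[11] T[11,6]:6*22827+42525=179487 · T[11,7]:7*5880+22827=63987 · T[11,8]:8*750+5880=11880
[12] T[12,7]:7*63987+179487=627396 · T[12,8]:8*11880+63987=159027
[13] T[13,8]:8*159027+627396=1899612
Read S(13,8) = 1899612.

1899612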